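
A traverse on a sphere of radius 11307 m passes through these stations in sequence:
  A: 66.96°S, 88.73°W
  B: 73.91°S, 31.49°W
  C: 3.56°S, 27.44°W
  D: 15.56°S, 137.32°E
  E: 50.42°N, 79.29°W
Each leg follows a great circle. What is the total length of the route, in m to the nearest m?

Leg A→B: central angle 0.3396 rad, distance 3840.2 m.
Leg B→C: central angle 1.2286 rad, distance 13891.5 m.
Leg C→D: central angle 2.7166 rad, distance 30716.1 m.
Leg D→E: central angle 2.3454 rad, distance 26519.8 m.
Total: 3840.2 + 13891.5 + 30716.1 + 26519.8 ≈ 74968 m.

74968 m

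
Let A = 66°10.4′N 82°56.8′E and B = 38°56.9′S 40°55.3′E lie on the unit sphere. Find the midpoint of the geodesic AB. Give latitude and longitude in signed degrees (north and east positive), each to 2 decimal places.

14.44°, 55.01°

Central angle δ = 1.9195 rad. Interpolating on the sphere with fraction f = 0.5:
P = [sin((1−f)δ)·A + sin(fδ)·B] / sin δ = 0.8715·A + 0.8715·B in Cartesian coordinates,
giving P = (0.5554, 0.7933, 0.2494), i.e. latitude 14.44°, longitude 55.01°.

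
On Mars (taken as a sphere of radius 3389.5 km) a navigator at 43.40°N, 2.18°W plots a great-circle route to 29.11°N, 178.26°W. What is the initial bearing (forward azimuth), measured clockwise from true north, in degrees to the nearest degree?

Δλ = -176.080° = -3.0732 rad.
y = sin Δλ · cos φ₂ = (-0.0684)(0.8737) = -0.0597
x = cos φ₁ sin φ₂ − sin φ₁ cos φ₂ cos Δλ = (0.7266)(0.4865) − (0.6871)(0.8737)(-0.9977) = 0.9524
θ = atan2(y, x) = -3.59°; adding 360° gives 356°.

356°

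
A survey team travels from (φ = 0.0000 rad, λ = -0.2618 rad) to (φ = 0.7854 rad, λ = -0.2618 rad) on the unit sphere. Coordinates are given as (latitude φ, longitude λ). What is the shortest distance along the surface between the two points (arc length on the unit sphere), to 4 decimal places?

0.7854

With latitudes φ₁ = 0.000°, φ₂ = 45.000° and longitude difference Δλ = 0.000°:
cos c = sin φ₁ sin φ₂ + cos φ₁ cos φ₂ cos Δλ = (0.0000)(0.7071) + (1.0000)(0.7071)(1.0000) = 0.70711,
so c = arccos(0.70711) = 0.78540 rad.
On the unit sphere the arc length equals the central angle: 0.7854.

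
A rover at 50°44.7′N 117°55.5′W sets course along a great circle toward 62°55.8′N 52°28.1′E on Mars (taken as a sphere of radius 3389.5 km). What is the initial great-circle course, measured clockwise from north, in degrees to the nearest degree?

Δλ = 170.393° = 2.9739 rad.
y = sin Δλ · cos φ₂ = (0.1669)(0.4551) = 0.0759
x = cos φ₁ sin φ₂ − sin φ₁ cos φ₂ cos Δλ = (0.6328)(0.8905) − (0.7743)(0.4551)(-0.9860) = 0.9109
θ = atan2(y, x) = 4.77°, so the bearing is 5°.

5°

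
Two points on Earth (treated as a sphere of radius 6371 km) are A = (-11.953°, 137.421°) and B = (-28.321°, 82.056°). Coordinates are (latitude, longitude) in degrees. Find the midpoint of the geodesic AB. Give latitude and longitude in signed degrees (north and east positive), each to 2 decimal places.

The central angle between A and B is δ = 0.9426 rad.
With f = 0.5, the slerp weights are sin((1−f)δ)/sin δ = 0.5612 and sin(fδ)/sin δ = 0.5612.
Weighted sum of the unit vectors: (0.5612)·(-0.7204,0.6619,-0.2071) + (0.5612)·(0.1217,0.8719,-0.4744) = (-0.3360, 0.8607, -0.3825).
Converting back: φ = atan2(z, √(x²+y²)) = -22.49°, λ = atan2(y, x) = 111.32°.

-22.49°, 111.32°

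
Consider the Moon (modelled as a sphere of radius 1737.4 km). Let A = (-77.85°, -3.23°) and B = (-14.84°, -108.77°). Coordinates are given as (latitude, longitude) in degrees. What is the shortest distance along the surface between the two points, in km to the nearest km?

In radians: φ₁ = -1.3587, φ₂ = -0.2590, Δλ = -105.540° = -1.8420 rad.
cos c = sin φ₁ sin φ₂ + cos φ₁ cos φ₂ cos Δλ = (-0.9776)(-0.2561) + (0.2105)(0.9666)(-0.2679) = 0.19588,
so c = arccos(0.19588) = 1.37364 rad.
Distance = R·c = 1737.4 × 1.3736 ≈ 2387 km.

2387 km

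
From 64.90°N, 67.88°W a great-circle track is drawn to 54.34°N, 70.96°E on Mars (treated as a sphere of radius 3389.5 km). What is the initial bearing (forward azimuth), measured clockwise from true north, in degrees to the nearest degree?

Δλ = 138.840° = 2.4232 rad.
y = sin Δλ · cos φ₂ = (0.6582)(0.5830) = 0.3837
x = cos φ₁ sin φ₂ − sin φ₁ cos φ₂ cos Δλ = (0.4242)(0.8125) − (0.9056)(0.5830)(-0.7529) = 0.7421
θ = atan2(y, x) = 27.34°, so the bearing is 27°.

27°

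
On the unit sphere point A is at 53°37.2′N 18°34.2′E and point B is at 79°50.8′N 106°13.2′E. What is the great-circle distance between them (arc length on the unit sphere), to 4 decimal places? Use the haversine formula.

0.6488

Let φ₁ = 0.9358 rad, φ₂ = 1.3936 rad, and Δλ = 1.5298 rad.
Haversine: a = sin²(Δφ/2) + cos φ₁ cos φ₂ sin²(Δλ/2) = 0.0515 + (0.5931)(0.1763)(0.4795) = 0.10161.
Central angle c = 2·arcsin(√a) = 0.64885 rad.
On the unit sphere the arc length equals the central angle: 0.6488.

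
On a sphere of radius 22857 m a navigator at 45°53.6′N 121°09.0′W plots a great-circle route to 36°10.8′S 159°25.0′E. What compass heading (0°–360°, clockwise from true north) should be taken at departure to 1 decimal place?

236.9°

Δλ = -79.433° = -1.3864 rad.
y = sin Δλ · cos φ₂ = (-0.9830)(0.8072) = -0.7935
x = cos φ₁ sin φ₂ − sin φ₁ cos φ₂ cos Δλ = (0.6960)(-0.5903) − (0.7180)(0.8072)(0.1834) = -0.5171
θ = atan2(y, x) = -123.09°; adding 360° gives 236.9°.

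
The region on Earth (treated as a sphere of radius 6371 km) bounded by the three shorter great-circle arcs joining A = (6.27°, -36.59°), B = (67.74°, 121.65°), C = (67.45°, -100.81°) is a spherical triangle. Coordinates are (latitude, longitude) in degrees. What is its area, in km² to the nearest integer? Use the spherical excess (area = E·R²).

Side lengths (central angles): a = 0.7264, b = 1.3009, c = 1.8221 rad; semiperimeter s = 1.9247.
By l'Huilier's theorem, tan(E/4) = √[tan(s/2) tan((s−a)/2) tan((s−b)/2) tan((s−c)/2)], giving spherical excess E = 0.5069 rad.
Area = E·R² = 0.5069 × (6371)² ≈ 20574423 km².

20574423 km²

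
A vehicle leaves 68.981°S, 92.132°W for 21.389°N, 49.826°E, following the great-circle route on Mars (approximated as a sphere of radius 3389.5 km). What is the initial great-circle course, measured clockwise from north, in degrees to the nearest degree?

134°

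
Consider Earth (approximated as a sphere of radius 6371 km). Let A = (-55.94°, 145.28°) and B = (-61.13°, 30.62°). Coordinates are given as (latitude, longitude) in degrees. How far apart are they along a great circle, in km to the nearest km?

Let φ₁ = -0.9763 rad, φ₂ = -1.0669 rad, and Δλ = -2.0012 rad.
Haversine: a = sin²(Δφ/2) + cos φ₁ cos φ₂ sin²(Δλ/2) = 0.0020 + (0.5601)(0.4828)(0.7086) = 0.19367.
Central angle c = 2·arcsin(√a) = 0.91137 rad.
Distance = R·c = 6371 × 0.9114 ≈ 5806 km.

5806 km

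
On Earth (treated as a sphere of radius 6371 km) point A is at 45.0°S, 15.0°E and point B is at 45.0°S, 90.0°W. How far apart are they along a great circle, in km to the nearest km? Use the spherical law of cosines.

With latitudes φ₁ = -45.000°, φ₂ = -45.000° and longitude difference Δλ = -105.000°:
cos c = sin φ₁ sin φ₂ + cos φ₁ cos φ₂ cos Δλ = (-0.7071)(-0.7071) + (0.7071)(0.7071)(-0.2588) = 0.37059,
so c = arccos(0.37059) = 1.19115 rad.
Distance = R·c = 6371 × 1.1912 ≈ 7589 km.

7589 km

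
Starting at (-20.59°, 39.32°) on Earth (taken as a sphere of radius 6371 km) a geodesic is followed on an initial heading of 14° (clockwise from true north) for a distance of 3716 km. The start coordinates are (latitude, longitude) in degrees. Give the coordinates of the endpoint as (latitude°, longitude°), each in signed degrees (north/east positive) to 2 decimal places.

11.93°, 47.15°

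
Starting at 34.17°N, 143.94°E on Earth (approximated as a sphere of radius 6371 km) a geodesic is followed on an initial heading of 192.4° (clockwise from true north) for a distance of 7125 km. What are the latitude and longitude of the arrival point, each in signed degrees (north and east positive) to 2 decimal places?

-28.77°, 131.21°

Angular distance δ = d/R = 7125/6371 = 1.11835 rad; initial bearing θ = 3.3580 rad.
sin φ₂ = sin φ₁ cos δ + cos φ₁ sin δ cos θ = (0.5617)(0.4372) + (0.8274)(0.8994)(-0.9767) = -0.4812, so φ₂ = -28.77°.
Δλ = atan2(sin θ sin δ cos φ₁, cos δ − sin φ₁ sin φ₂) = atan2(-0.1598, 0.7075) = -12.728°.
λ₂ = 143.940° − 12.728° = 131.21°.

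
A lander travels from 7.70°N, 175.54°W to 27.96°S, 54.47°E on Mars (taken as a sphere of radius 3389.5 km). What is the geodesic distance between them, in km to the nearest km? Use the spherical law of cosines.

In radians: φ₁ = 0.1344, φ₂ = -0.4880, Δλ = -129.990° = -2.2688 rad.
cos c = sin φ₁ sin φ₂ + cos φ₁ cos φ₂ cos Δλ = (0.1340)(-0.4689) + (0.9910)(0.8833)(-0.6427) = -0.62534,
so c = arccos(-0.62534) = 2.24637 rad.
Distance = R·c = 3389.5 × 2.2464 ≈ 7614 km.

7614 km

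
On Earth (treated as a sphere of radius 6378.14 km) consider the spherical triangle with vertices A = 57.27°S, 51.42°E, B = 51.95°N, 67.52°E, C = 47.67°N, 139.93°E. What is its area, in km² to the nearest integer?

51411225 km²

Side lengths (central angles): a = 0.7847, b = 2.2299, c = 1.9201 rad; semiperimeter s = 2.4674.
By l'Huilier's theorem, tan(E/4) = √[tan(s/2) tan((s−a)/2) tan((s−b)/2) tan((s−c)/2)], giving spherical excess E = 1.2638 rad.
Area = E·R² = 1.2638 × (6378.14)² ≈ 51411225 km².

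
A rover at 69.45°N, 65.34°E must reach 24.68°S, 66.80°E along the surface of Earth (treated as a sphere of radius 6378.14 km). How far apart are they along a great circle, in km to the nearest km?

With latitudes φ₁ = 69.450°, φ₂ = -24.680° and longitude difference Δλ = 1.460°:
cos c = sin φ₁ sin φ₂ + cos φ₁ cos φ₂ cos Δλ = (0.9364)(-0.4175) + (0.3510)(0.9087)(0.9997) = -0.07212,
so c = arccos(-0.07212) = 1.64298 rad.
Distance = R·c = 6378.14 × 1.6430 ≈ 10479 km.

10479 km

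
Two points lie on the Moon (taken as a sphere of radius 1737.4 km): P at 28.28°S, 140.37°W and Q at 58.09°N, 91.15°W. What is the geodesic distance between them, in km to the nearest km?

In radians: φ₁ = -0.4936, φ₂ = 1.0139, Δλ = 49.220° = 0.8591 rad.
Haversine: a = sin²(Δφ/2) + cos φ₁ cos φ₂ sin²(Δλ/2) = 0.4683 + (0.8806)(0.5286)(0.1734) = 0.54907.
Central angle c = 2·arcsin(√a) = 1.66910 rad.
Distance = R·c = 1737.4 × 1.6691 ≈ 2900 km.

2900 km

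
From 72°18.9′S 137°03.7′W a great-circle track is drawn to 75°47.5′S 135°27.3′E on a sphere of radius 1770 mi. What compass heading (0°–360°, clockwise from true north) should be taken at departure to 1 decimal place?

With φ₁ = -1.2621, φ₂ = -1.3228, Δλ = -1.5269 rad, the forward-azimuth formula gives
θ = atan2( sin Δλ cos φ₂ , cos φ₁ sin φ₂ − sin φ₁ cos φ₂ cos Δλ ) = atan2(-0.2452, -0.2842) = -139.21°.
Adding 360° brings this into [0°, 360°): 220.8°.

220.8°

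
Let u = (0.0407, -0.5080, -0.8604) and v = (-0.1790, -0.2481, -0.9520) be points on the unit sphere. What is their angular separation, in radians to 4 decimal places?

u·v = 0.9379; |u| = 1.0000, |v| = 0.9999.
cos θ = (u·v)/(|u||v|) = 0.9379, so θ = 0.3543 rad.

0.3543 rad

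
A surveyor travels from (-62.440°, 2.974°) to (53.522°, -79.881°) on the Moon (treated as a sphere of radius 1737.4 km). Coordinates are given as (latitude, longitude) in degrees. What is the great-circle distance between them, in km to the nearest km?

Let φ₁ = -1.0898 rad, φ₂ = 0.9341 rad, and Δλ = -1.4461 rad.
cos c = sin φ₁ sin φ₂ + cos φ₁ cos φ₂ cos Δλ = (-0.8865)(0.8041) + (0.4627)(0.5945)(0.1244) = -0.67863,
so c = arccos(-0.67863) = 2.31669 rad.
Distance = R·c = 1737.4 × 2.3167 ≈ 4025 km.

4025 km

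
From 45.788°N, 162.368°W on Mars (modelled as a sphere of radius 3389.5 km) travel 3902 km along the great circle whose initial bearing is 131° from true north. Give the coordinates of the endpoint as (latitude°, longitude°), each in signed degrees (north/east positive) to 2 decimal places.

-7.23°, -118.36°

Angular distance δ = d/R = 3902/3389.5 = 1.15120 rad; initial bearing θ = 2.2864 rad.
sin φ₂ = sin φ₁ cos δ + cos φ₁ sin δ cos θ = (0.7168)(0.4074) + (0.6973)(0.9133)(-0.6561) = -0.1258, so φ₂ = -7.23°.
Δλ = atan2(sin θ sin δ cos φ₁, cos δ − sin φ₁ sin φ₂) = atan2(0.4806, 0.4976) = 44.008°.
λ₂ = -162.368° + 44.008° = -118.36°.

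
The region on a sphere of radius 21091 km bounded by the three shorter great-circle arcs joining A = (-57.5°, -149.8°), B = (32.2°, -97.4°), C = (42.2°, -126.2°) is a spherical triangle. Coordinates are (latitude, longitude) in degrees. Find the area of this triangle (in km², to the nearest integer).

233377628 km²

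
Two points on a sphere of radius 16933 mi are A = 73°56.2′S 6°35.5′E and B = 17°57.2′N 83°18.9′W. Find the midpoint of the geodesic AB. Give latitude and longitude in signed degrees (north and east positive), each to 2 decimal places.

The central angle between A and B is δ = 1.8711 rad.
With f = 0.5, the slerp weights are sin((1−f)δ)/sin δ = 0.8426 and sin(fδ)/sin δ = 0.8426.
Weighted sum of the unit vectors: (0.8426)·(0.2749,0.0318,-0.9610) + (0.8426)·(0.1107,-0.9448,0.3082) = (0.3249, -0.7694, -0.5500).
Converting back: φ = atan2(z, √(x²+y²)) = -33.37°, λ = atan2(y, x) = -67.10°.

-33.37°, -67.10°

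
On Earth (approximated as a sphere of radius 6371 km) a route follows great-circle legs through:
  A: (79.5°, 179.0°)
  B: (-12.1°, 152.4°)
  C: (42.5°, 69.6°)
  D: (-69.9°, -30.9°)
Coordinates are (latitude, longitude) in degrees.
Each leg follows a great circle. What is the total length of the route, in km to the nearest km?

Leg A→B: central angle 1.6176 rad, distance 10305.7 km.
Leg B→C: central angle 1.6221 rad, distance 10334.3 km.
Leg C→D: central angle 2.3194 rad, distance 14776.9 km.
Total: 10305.7 + 10334.3 + 14776.9 ≈ 35417 km.

35417 km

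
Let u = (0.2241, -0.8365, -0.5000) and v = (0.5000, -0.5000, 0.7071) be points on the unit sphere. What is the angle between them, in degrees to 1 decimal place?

79.8°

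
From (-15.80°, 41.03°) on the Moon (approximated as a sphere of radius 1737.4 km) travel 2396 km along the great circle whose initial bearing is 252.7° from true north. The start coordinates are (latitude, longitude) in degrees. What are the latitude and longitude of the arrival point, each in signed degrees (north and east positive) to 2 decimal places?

-19.44°, -42.65°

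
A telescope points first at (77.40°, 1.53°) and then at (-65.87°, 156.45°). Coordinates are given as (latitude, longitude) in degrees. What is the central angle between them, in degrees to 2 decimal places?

Let φ₁ = 1.3509 rad, φ₂ = -1.1496 rad, and Δλ = 2.7039 rad.
Haversine: a = sin²(Δφ/2) + cos φ₁ cos φ₂ sin²(Δλ/2) = 0.9007 + (0.2181)(0.4088)(0.9529) = 0.98571.
Central angle c = 2·arcsin(√a) = 2.90190 rad.
So the angular separation is 166.27°.

166.27°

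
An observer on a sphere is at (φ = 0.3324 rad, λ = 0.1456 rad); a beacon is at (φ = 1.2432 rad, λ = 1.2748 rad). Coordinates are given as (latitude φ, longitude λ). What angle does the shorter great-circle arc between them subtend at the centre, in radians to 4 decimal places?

1.1164 rad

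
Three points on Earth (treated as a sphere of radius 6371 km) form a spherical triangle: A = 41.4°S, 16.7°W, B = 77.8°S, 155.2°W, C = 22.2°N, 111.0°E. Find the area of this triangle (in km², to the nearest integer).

Side lengths (central angles): a = 1.9631, b = 2.3112, c = 1.0150 rad; semiperimeter s = 2.6446.
By l'Huilier's theorem, tan(E/4) = √[tan(s/2) tan((s−a)/2) tan((s−b)/2) tan((s−c)/2)], giving spherical excess E = 1.8527 rad.
Area = E·R² = 1.8527 × (6371)² ≈ 75201707 km².

75201707 km²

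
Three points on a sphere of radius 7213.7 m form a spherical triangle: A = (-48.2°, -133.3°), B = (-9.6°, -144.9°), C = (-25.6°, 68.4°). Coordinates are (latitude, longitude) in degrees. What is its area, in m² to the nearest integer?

Side lengths (central angles): a = 2.3065, b = 1.8094, c = 0.6949 rad; semiperimeter s = 2.4055.
By l'Huilier's theorem, tan(E/4) = √[tan(s/2) tan((s−a)/2) tan((s−b)/2) tan((s−c)/2)], giving spherical excess E = 0.8394 rad.
Area = E·R² = 0.8394 × (7213.7)² ≈ 43677945 m².

43677945 m²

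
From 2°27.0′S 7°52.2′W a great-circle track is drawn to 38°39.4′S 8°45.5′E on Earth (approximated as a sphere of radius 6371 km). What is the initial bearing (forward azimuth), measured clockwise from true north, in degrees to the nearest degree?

159°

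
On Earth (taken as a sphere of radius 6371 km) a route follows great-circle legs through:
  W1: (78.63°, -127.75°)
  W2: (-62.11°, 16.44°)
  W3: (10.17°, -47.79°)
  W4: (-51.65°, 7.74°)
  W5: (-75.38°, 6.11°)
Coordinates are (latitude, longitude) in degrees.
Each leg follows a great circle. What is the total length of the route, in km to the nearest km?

Leg W1→W2: central angle 2.7972 rad, distance 17821.1 km.
Leg W2→W3: central angle 1.5267 rad, distance 9726.4 km.
Leg W3→W4: central angle 1.3621 rad, distance 8678.0 km.
Leg W4→W5: central angle 0.4143 rad, distance 2639.7 km.
Total: 17821.1 + 9726.4 + 8678.0 + 2639.7 ≈ 38865 km.

38865 km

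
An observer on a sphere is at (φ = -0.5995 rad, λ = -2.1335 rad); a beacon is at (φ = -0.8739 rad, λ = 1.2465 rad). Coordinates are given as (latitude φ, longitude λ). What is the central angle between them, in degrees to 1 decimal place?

In radians: φ₁ = -0.5995, φ₂ = -0.8739, Δλ = -166.340° = -2.9032 rad.
cos c = sin φ₁ sin φ₂ + cos φ₁ cos φ₂ cos Δλ = (-0.5642)(-0.7668) + (0.8256)(0.6418)(-0.9717) = -0.08225,
so c = arccos(-0.08225) = 1.65314 rad.
So the angular separation is 94.7°.

94.7°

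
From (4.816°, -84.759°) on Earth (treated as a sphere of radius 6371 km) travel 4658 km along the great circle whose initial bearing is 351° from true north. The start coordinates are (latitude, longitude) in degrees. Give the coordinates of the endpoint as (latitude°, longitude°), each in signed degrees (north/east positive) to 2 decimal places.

46.03°, -93.41°

Angular distance δ = d/R = 4658/6371 = 0.73113 rad; initial bearing θ = 6.1261 rad.
sin φ₂ = sin φ₁ cos δ + cos φ₁ sin δ cos θ = (0.0840)(0.7444) + (0.9965)(0.6677)(0.9877) = 0.7197, so φ₂ = 46.03°.
Δλ = atan2(sin θ sin δ cos φ₁, cos δ − sin φ₁ sin φ₂) = atan2(-0.1041, 0.6840) = -8.652°.
λ₂ = -84.759° − 8.652° = -93.41°.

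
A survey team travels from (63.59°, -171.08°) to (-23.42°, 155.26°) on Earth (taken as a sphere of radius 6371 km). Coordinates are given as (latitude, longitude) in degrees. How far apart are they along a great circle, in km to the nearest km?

Let φ₁ = 1.1099 rad, φ₂ = -0.4088 rad, and Δλ = -0.5875 rad.
Haversine: a = sin²(Δφ/2) + cos φ₁ cos φ₂ sin²(Δλ/2) = 0.4739 + (0.4448)(0.9176)(0.0838) = 0.50813.
Central angle c = 2·arcsin(√a) = 1.58706 rad.
Distance = R·c = 6371 × 1.5871 ≈ 10111 km.

10111 km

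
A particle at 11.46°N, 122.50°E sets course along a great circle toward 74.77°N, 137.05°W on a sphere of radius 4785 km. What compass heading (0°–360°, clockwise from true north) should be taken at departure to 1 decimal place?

Δλ = 100.450° = 1.7532 rad.
y = sin Δλ · cos φ₂ = (0.9834)(0.2627) = 0.2583
x = cos φ₁ sin φ₂ − sin φ₁ cos φ₂ cos Δλ = (0.9801)(0.9649) − (0.1987)(0.2627)(-0.1814) = 0.9551
θ = atan2(y, x) = 15.14°, so the bearing is 15.1°.

15.1°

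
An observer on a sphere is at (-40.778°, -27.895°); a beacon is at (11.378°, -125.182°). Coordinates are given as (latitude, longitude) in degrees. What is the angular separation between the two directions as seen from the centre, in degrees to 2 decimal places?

102.89°

In radians: φ₁ = -0.7117, φ₂ = 0.1986, Δλ = -97.287° = -1.6980 rad.
cos c = sin φ₁ sin φ₂ + cos φ₁ cos φ₂ cos Δλ = (-0.6531)(0.1973) + (0.7572)(0.9803)(-0.1268) = -0.22301,
so c = arccos(-0.22301) = 1.79570 rad.
So the angular separation is 102.89°.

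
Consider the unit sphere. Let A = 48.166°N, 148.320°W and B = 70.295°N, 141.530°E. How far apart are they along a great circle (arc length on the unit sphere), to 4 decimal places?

0.6796

With latitudes φ₁ = 48.166°, φ₂ = 70.295° and longitude difference Δλ = -70.150°:
cos c = sin φ₁ sin φ₂ + cos φ₁ cos φ₂ cos Δλ = (0.7451)(0.9414) + (0.6670)(0.3372)(0.3396) = 0.77781,
so c = arccos(0.77781) = 0.67962 rad.
On the unit sphere the arc length equals the central angle: 0.6796.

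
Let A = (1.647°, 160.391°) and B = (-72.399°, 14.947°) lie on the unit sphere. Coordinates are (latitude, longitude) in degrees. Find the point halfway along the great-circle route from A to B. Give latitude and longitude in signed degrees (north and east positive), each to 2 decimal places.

-50.21°, 147.52°

The central angle between A and B is δ = 1.8508 rad.
With f = 0.5, the slerp weights are sin((1−f)δ)/sin δ = 0.8312 and sin(fδ)/sin δ = 0.8312.
Weighted sum of the unit vectors: (0.8312)·(-0.9416,0.3355,0.0287) + (0.8312)·(0.2922,0.0780,-0.9532) = (-0.5398, 0.3437, -0.7684).
Converting back: φ = atan2(z, √(x²+y²)) = -50.21°, λ = atan2(y, x) = 147.52°.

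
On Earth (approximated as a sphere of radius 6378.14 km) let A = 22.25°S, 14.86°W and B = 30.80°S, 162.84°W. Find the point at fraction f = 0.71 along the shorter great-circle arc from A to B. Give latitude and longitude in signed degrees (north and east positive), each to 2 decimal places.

Central angle δ = 2.0716 rad. Interpolating on the sphere with fraction f = 0.71:
P = [sin((1−f)δ)·A + sin(fδ)·B] / sin δ = 0.6444·A + 1.1343·B in Cartesian coordinates,
giving P = (-0.3545, -0.4404, -0.8248), i.e. latitude -55.57°, longitude -128.83°.

-55.57°, -128.83°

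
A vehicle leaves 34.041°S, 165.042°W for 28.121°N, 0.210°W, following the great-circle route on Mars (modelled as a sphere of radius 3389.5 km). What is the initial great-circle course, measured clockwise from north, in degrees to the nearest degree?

With φ₁ = -0.5941, φ₂ = 0.4908, Δλ = 2.8769 rad, the forward-azimuth formula gives
θ = atan2( sin Δλ cos φ₂ , cos φ₁ sin φ₂ − sin φ₁ cos φ₂ cos Δλ ) = atan2(0.2308, -0.0859) = 110.43°.
So the initial bearing is 110°.

110°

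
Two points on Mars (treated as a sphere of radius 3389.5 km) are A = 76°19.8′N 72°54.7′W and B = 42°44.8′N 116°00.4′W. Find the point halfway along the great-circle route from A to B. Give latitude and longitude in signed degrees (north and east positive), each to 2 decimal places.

The central angle between A and B is δ = 0.6661 rad.
With f = 0.5, the slerp weights are sin((1−f)δ)/sin δ = 0.5291 and sin(fδ)/sin δ = 0.5291.
Weighted sum of the unit vectors: (0.5291)·(0.0694,-0.2259,0.9717) + (0.5291)·(-0.3220,-0.6600,0.6788) = (-0.1336, -0.4687, 0.8732).
Converting back: φ = atan2(z, √(x²+y²)) = 60.83°, λ = atan2(y, x) = -105.91°.

60.83°, -105.91°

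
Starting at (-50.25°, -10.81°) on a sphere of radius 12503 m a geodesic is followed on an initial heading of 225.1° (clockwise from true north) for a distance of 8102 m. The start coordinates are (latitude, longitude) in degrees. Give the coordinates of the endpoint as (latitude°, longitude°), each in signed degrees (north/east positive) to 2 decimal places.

-62.30°, -77.72°

Angular distance δ = d/R = 8102/12503 = 0.64800 rad; initial bearing θ = 3.9287 rad.
sin φ₂ = sin φ₁ cos δ + cos φ₁ sin δ cos θ = (-0.7688)(0.7973) + (0.6394)(0.6036)(-0.7059) = -0.8854, so φ₂ = -62.30°.
Δλ = atan2(sin θ sin δ cos φ₁, cos δ − sin φ₁ sin φ₂) = atan2(-0.2734, 0.1165) = -66.914°.
λ₂ = -10.810° − 66.914° = -77.72°.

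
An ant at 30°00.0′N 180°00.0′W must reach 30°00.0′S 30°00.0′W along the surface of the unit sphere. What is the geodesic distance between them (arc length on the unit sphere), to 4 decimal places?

2.6895

With latitudes φ₁ = 30.000°, φ₂ = -30.000° and longitude difference Δλ = 150.000°:
cos c = sin φ₁ sin φ₂ + cos φ₁ cos φ₂ cos Δλ = (0.5000)(-0.5000) + (0.8660)(0.8660)(-0.8660) = -0.89952,
so c = arccos(-0.89952) = 2.68946 rad.
On the unit sphere the arc length equals the central angle: 2.6895.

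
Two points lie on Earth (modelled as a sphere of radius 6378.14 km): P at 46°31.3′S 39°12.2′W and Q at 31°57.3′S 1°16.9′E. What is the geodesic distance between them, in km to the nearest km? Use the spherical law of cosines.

With latitudes φ₁ = -46.522°, φ₂ = -31.955° and longitude difference Δλ = 40.485°:
cos c = sin φ₁ sin φ₂ + cos φ₁ cos φ₂ cos Δλ = (-0.7256)(-0.5293) + (0.6881)(0.8485)(0.7606) = 0.82808,
so c = arccos(0.82808) = 0.59513 rad.
Distance = R·c = 6378.14 × 0.5951 ≈ 3796 km.

3796 km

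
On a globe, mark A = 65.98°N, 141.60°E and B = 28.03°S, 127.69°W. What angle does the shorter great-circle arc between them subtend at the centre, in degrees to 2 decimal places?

115.70°

With latitudes φ₁ = 65.980°, φ₂ = -28.030° and longitude difference Δλ = 90.710°:
cos c = sin φ₁ sin φ₂ + cos φ₁ cos φ₂ cos Δλ = (0.9134)(-0.4699) + (0.4071)(0.8827)(-0.0124) = -0.43369,
so c = arccos(-0.43369) = 2.01938 rad.
So the angular separation is 115.70°.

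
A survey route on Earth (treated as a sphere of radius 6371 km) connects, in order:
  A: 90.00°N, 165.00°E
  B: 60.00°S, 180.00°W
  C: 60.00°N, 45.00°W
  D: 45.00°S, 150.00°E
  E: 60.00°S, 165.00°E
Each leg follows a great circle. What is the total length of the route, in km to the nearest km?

54256 km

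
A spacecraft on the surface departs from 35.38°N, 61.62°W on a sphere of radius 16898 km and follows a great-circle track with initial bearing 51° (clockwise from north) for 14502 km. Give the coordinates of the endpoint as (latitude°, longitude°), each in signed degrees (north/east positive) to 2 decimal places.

Angular distance δ = d/R = 14502/16898 = 0.85821 rad; initial bearing θ = 0.8901 rad.
sin φ₂ = sin φ₁ cos δ + cos φ₁ sin δ cos θ = (0.5790)(0.6538) + (0.8153)(0.7567)(0.6293) = 0.7668, so φ₂ = 50.07°.
Δλ = atan2(sin θ sin δ cos φ₁, cos δ − sin φ₁ sin φ₂) = atan2(0.4795, 0.2098) = 66.364°.
λ₂ = -61.620° + 66.364° = 4.74°.

50.07°, 4.74°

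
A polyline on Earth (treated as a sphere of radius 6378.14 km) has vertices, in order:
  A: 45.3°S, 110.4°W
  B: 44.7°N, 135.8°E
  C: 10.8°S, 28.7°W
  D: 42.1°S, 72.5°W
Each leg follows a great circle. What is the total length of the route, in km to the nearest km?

36454 km

Leg A→B: central angle 2.3486 rad, distance 14979.9 km.
Leg B→C: central angle 2.5058 rad, distance 15982.5 km.
Leg C→D: central angle 0.8610 rad, distance 5491.7 km.
Total: 14979.9 + 15982.5 + 5491.7 ≈ 36454 km.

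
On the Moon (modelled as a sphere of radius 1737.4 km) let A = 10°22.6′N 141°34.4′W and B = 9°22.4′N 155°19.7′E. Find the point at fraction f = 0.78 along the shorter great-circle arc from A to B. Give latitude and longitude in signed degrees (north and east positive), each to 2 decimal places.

10.72°, 169.13°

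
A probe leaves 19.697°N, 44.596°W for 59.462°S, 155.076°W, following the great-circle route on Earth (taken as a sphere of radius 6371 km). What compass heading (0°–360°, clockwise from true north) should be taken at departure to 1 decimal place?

212.4°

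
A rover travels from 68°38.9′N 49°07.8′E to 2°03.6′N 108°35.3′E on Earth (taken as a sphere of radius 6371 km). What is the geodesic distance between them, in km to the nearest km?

8605 km

Let φ₁ = 1.1981 rad, φ₂ = 0.0360 rad, and Δλ = 1.0377 rad.
Haversine: a = sin²(Δφ/2) + cos φ₁ cos φ₂ sin²(Δλ/2) = 0.3013 + (0.3641)(0.9994)(0.2459) = 0.39081.
Central angle c = 2·arcsin(√a) = 1.35064 rad.
Distance = R·c = 6371 × 1.3506 ≈ 8605 km.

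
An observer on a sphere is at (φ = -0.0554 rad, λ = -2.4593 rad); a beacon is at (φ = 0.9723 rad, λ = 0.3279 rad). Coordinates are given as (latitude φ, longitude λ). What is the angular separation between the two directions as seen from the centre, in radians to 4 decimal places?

2.1814 rad

Let φ₁ = -0.0554 rad, φ₂ = 0.9723 rad, and Δλ = 2.7872 rad.
cos c = sin φ₁ sin φ₂ + cos φ₁ cos φ₂ cos Δλ = (-0.0554)(0.8262) + (0.9985)(0.5634)(-0.9379) = -0.57333,
so c = arccos(-0.57333) = 2.18136 rad.
So the angular separation is 2.1814 rad.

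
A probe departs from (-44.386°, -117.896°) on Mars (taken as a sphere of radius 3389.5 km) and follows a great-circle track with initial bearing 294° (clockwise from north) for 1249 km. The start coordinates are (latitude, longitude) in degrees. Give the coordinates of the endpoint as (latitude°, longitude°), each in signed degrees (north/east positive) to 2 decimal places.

-33.22°, -141.06°

Angular distance δ = d/R = 1249/3389.5 = 0.36849 rad; initial bearing θ = 5.1313 rad.
sin φ₂ = sin φ₁ cos δ + cos φ₁ sin δ cos θ = (-0.6995)(0.9329) + (0.7146)(0.3602)(0.4067) = -0.5478, so φ₂ = -33.22°.
Δλ = atan2(sin θ sin δ cos φ₁, cos δ − sin φ₁ sin φ₂) = atan2(-0.2352, 0.5497) = -23.163°.
λ₂ = -117.896° − 23.163° = -141.06°.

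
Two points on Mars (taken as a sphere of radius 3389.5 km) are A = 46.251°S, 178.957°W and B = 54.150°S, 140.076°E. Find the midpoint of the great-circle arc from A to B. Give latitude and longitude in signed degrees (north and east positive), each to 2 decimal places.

-52.02°, 162.33°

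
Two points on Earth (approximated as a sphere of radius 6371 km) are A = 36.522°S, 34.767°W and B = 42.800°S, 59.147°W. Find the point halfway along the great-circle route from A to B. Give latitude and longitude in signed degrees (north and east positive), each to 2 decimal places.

The central angle between A and B is δ = 0.3440 rad.
With f = 0.5, the slerp weights are sin((1−f)δ)/sin δ = 0.5075 and sin(fδ)/sin δ = 0.5075.
Weighted sum of the unit vectors: (0.5075)·(0.6602,-0.4583,-0.5951) + (0.5075)·(0.3763,-0.6299,-0.6794) = (0.5260, -0.5522, -0.6468).
Converting back: φ = atan2(z, √(x²+y²)) = -40.30°, λ = atan2(y, x) = -46.39°.

-40.30°, -46.39°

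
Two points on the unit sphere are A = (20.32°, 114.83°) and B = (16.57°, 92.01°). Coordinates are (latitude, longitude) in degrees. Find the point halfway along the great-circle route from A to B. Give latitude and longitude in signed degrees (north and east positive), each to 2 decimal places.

Central angle δ = 0.3831 rad. Interpolating on the sphere with fraction f = 0.5:
P = [sin((1−f)δ)·A + sin(fδ)·B] / sin δ = 0.5093·A + 0.5093·B in Cartesian coordinates,
giving P = (-0.2177, 0.9213, 0.3221), i.e. latitude 18.79°, longitude 103.29°.

18.79°, 103.29°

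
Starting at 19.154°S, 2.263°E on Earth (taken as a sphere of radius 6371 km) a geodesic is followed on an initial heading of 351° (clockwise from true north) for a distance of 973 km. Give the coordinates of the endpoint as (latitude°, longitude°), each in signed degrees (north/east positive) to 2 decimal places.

-10.51°, 0.88°

Angular distance δ = d/R = 973/6371 = 0.15272 rad; initial bearing θ = 6.1261 rad.
sin φ₂ = sin φ₁ cos δ + cos φ₁ sin δ cos θ = (-0.3281)(0.9884) + (0.9446)(0.1521)(0.9877) = -0.1824, so φ₂ = -10.51°.
Δλ = atan2(sin θ sin δ cos φ₁, cos δ − sin φ₁ sin φ₂) = atan2(-0.0225, 0.9285) = -1.387°.
λ₂ = 2.263° − 1.387° = 0.88°.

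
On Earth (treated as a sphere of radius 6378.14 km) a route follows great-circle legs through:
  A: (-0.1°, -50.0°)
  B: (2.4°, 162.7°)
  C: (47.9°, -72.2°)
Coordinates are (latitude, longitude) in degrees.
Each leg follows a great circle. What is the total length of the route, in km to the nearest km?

Leg A→B: central angle 2.5696 rad, distance 16389.5 km.
Leg B→C: central angle 1.9327 rad, distance 12327.3 km.
Total: 16389.5 + 12327.3 ≈ 28717 km.

28717 km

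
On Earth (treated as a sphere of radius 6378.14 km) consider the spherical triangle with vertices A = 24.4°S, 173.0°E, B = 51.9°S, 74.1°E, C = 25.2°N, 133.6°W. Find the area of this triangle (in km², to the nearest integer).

19503239 km²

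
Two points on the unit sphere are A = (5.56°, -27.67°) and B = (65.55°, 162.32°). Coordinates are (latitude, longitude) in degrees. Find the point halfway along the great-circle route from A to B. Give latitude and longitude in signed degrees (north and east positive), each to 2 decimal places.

The central angle between A and B is δ = 1.8939 rad.
With f = 0.5, the slerp weights are sin((1−f)δ)/sin δ = 0.8559 and sin(fδ)/sin δ = 0.8559.
Weighted sum of the unit vectors: (0.8559)·(0.8815,-0.4622,0.0969) + (0.8559)·(-0.3943,0.1257,0.9103) = (0.4169, -0.2880, 0.8621).
Converting back: φ = atan2(z, √(x²+y²)) = 59.55°, λ = atan2(y, x) = -34.64°.

59.55°, -34.64°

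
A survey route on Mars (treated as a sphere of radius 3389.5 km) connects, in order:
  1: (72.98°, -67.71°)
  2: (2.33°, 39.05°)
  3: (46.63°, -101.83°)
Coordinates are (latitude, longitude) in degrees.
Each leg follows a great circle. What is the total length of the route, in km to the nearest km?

12588 km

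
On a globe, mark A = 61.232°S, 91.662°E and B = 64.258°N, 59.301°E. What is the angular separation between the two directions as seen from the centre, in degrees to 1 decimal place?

In radians: φ₁ = -1.0687, φ₂ = 1.1215, Δλ = -32.361° = -0.5648 rad.
cos c = sin φ₁ sin φ₂ + cos φ₁ cos φ₂ cos Δλ = (-0.8766)(0.9008) + (0.4813)(0.4343)(0.8447) = -0.61302,
so c = arccos(-0.61302) = 2.23068 rad.
So the angular separation is 127.8°.

127.8°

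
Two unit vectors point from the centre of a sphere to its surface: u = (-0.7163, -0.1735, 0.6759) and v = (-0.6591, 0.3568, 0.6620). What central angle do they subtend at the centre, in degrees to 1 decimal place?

30.9°

u·v = 0.8577; |u| = 1.0000, |v| = 1.0000.
cos θ = (u·v)/(|u||v|) = 0.8577, so θ = 30.9°.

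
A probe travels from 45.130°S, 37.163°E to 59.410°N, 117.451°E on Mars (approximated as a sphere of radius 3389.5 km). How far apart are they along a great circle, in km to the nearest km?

In radians: φ₁ = -0.7877, φ₂ = 1.0369, Δλ = 80.288° = 1.4013 rad.
Haversine: a = sin²(Δφ/2) + cos φ₁ cos φ₂ sin²(Δλ/2) = 0.6255 + (0.7055)(0.5089)(0.4157) = 0.77476.
Central angle c = 2·arcsin(√a) = 2.15258 rad.
Distance = R·c = 3389.5 × 2.1526 ≈ 7296 km.

7296 km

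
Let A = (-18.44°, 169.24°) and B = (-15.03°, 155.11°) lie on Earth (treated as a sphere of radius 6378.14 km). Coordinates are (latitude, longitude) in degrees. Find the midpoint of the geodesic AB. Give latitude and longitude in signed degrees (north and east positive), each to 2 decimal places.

-16.86°, 162.11°

Central angle δ = 0.2435 rad. Interpolating on the sphere with fraction f = 0.5:
P = [sin((1−f)δ)·A + sin(fδ)·B] / sin δ = 0.5037·A + 0.5037·B in Cartesian coordinates,
giving P = (-0.9108, 0.2940, -0.2900), i.e. latitude -16.86°, longitude 162.11°.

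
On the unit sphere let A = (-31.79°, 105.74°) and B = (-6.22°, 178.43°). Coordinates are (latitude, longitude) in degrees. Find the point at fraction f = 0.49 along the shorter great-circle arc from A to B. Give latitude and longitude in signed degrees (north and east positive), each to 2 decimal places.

Central angle δ = 1.2572 rad. Interpolating on the sphere with fraction f = 0.49:
P = [sin((1−f)δ)·A + sin(fδ)·B] / sin δ = 0.6288·A + 0.6074·B in Cartesian coordinates,
giving P = (-0.7486, 0.5310, -0.3971), i.e. latitude -23.39°, longitude 144.65°.

-23.39°, 144.65°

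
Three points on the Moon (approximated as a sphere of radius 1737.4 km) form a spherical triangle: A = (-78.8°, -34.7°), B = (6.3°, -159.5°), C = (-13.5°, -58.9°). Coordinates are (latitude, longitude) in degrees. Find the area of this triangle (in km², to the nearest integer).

Side lengths (central angles): a = 1.7756, b = 1.1579, c = 1.7904 rad; semiperimeter s = 2.3620.
By l'Huilier's theorem, tan(E/4) = √[tan(s/2) tan((s−a)/2) tan((s−b)/2) tan((s−c)/2)], giving spherical excess E = 1.4706 rad.
Area = E·R² = 1.4706 × (1737.4)² ≈ 4438947 km².

4438947 km²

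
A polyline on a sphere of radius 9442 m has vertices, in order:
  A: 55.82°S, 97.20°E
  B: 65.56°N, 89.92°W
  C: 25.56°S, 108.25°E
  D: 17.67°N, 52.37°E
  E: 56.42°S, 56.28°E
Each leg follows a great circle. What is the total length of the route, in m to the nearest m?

74428 m

Leg A→B: central angle 2.9613 rad, distance 27960.7 m.
Leg B→C: central angle 2.4150 rad, distance 22802.3 m.
Leg C→D: central angle 1.2119 rad, distance 11443.2 m.
Leg D→E: central angle 1.2944 rad, distance 12221.6 m.
Total: 27960.7 + 22802.3 + 11443.2 + 12221.6 ≈ 74428 m.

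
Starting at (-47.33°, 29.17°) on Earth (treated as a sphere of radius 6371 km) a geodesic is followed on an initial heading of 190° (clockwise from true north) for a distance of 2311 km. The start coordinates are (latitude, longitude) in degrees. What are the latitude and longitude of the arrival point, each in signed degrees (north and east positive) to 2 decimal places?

Angular distance δ = d/R = 2311/6371 = 0.36274 rad; initial bearing θ = 3.3161 rad.
sin φ₂ = sin φ₁ cos δ + cos φ₁ sin δ cos θ = (-0.7353)(0.9349) + (0.6778)(0.3548)(-0.9848) = -0.9243, so φ₂ = -67.56°.
Δλ = atan2(sin θ sin δ cos φ₁, cos δ − sin φ₁ sin φ₂) = atan2(-0.0418, 0.2553) = -9.289°.
λ₂ = 29.170° − 9.289° = 19.88°.

-67.56°, 19.88°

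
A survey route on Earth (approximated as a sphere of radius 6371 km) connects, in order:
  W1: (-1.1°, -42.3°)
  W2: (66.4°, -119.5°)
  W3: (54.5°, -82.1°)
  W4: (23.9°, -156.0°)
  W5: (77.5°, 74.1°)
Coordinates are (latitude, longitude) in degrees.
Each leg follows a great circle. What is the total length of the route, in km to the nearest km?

27054 km

Leg W1→W2: central angle 1.4996 rad, distance 9554.3 km.
Leg W2→W3: central angle 0.3744 rad, distance 2385.5 km.
Leg W3→W4: central angle 1.0735 rad, distance 6839.2 km.
Leg W4→W5: central angle 1.2988 rad, distance 8275.0 km.
Total: 9554.3 + 2385.5 + 6839.2 + 8275.0 ≈ 27054 km.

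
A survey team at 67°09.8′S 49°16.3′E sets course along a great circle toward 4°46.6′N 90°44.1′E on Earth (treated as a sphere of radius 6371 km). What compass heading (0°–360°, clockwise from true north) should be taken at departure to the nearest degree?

42°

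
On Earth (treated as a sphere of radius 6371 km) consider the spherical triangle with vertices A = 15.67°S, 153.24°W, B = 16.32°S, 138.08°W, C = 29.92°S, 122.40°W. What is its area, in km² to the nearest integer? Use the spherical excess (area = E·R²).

1317705 km²

Side lengths (central angles): a = 0.3452, b = 0.5525, c = 0.2545 rad; semiperimeter s = 0.5761.
By l'Huilier's theorem, tan(E/4) = √[tan(s/2) tan((s−a)/2) tan((s−b)/2) tan((s−c)/2)], giving spherical excess E = 0.0325 rad.
Area = E·R² = 0.0325 × (6371)² ≈ 1317705 km².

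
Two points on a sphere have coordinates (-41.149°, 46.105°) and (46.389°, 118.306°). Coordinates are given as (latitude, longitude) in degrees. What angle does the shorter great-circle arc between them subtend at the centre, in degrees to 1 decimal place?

108.5°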